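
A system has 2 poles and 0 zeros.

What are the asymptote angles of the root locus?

n - m = 2 - 0 = 2. Angles: θk = (2k + 1)·180°/2 = 90°, 270°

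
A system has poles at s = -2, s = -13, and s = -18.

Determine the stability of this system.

All poles are in the left half-plane. System is stable.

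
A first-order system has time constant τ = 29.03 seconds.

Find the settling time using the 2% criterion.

For first-order system, 2% settling time ≈ 4τ = 4 × 29.03 = 116.12 s.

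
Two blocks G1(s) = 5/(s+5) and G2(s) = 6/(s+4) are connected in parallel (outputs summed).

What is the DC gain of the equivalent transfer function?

Parallel: G_eq = G1 + G2. DC gain = G1(0) + G2(0) = 5/5 + 6/4 = 1 + 1.5 = 2.5.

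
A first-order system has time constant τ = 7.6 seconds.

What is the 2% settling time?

For first-order system, 2% settling time ≈ 4τ = 4 × 7.6 = 30.4 s.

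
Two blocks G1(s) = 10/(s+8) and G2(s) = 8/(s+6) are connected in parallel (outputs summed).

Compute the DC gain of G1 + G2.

Parallel: G_eq = G1 + G2. DC gain = G1(0) + G2(0) = 10/8 + 8/6 = 1.25 + 1.3333 = 2.5833.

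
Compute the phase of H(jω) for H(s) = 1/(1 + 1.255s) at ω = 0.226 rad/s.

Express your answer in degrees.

Phase = -arctan(ωτ) = -arctan(0.226 × 1.255) = -15.8°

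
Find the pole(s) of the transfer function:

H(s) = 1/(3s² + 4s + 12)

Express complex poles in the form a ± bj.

Discriminant = 4² - 4×3×12 = 16 - 144 = -128 < 0, so the poles are a complex conjugate pair s = (-4 ± j√128)/(2×3). Real part = -4/(2×3) = -4/6 ≈ -0.6667; imaginary part = ±√128/(2×3) ≈ 1.8856. Poles: s = -0.6667 ± 1.8856j.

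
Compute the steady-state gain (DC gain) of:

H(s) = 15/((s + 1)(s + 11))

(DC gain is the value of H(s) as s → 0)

DC gain = H(0) = 15/(1 × 11) = 15/11 = 1.3636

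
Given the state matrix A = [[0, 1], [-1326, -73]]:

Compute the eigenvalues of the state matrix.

det(A - λI) = λ² - (-73)λ + 1326 = (λ - (-34))(λ - (-39)). Eigenvalues: -34, -39.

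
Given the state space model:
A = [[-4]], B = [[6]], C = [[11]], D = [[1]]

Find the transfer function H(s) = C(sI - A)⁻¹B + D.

(sI - A)⁻¹ = 1/(s + 4). H(s) = 11×6/(s + 4) + 1 = (s + 70)/(s + 4).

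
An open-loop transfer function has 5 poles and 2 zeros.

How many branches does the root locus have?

Root locus has n branches where n = number of poles = 5.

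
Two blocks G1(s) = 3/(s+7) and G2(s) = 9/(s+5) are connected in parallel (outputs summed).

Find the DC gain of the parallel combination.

Parallel: G_eq = G1 + G2. DC gain = G1(0) + G2(0) = 3/7 + 9/5 = 0.4286 + 1.8 = 2.2286.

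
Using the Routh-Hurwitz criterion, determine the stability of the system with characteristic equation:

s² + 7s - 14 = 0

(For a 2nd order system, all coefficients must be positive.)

Coefficients: 1, 7, -14. c=-14 not positive, so system is unstable.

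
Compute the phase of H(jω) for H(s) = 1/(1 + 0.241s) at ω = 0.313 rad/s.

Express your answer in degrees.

Phase = -arctan(ωτ) = -arctan(0.313 × 0.241) = -4.3°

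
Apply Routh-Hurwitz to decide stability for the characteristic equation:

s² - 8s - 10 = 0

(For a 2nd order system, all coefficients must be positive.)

Coefficients: 1, -8, -10. b=-8, c=-10 not positive, so system is unstable.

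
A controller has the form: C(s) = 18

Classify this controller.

This is a Proportional (P) controller.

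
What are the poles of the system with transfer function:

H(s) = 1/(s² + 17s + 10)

Discriminant = 17² - 4×1×10 = 289 - 40 = 249 > 0, so two distinct real poles. Using quadratic formula: s = (-17 ± √249)/(2×1) = (-17 ± √249)/2, with √249 ≈ 15.7797. s₁ ≈ -0.6101, s₂ ≈ -16.3899. Poles: s₁ = -0.6101, s₂ = -16.3899.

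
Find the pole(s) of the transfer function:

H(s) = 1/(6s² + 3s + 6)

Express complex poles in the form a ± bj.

Discriminant = 3² - 4×6×6 = 9 - 144 = -135 < 0, so the poles are a complex conjugate pair s = (-3 ± j√135)/(2×6). Real part = -3/(2×6) = -3/12 = -0.25; imaginary part = ±√135/(2×6) ≈ 0.9682. Poles: s = -0.25 ± 0.9682j.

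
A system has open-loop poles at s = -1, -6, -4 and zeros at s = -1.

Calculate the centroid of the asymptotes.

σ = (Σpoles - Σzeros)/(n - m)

σ = (Σpoles - Σzeros)/(n - m) = (-11 - (-1))/(3 - 1) = -10/2 = -5.0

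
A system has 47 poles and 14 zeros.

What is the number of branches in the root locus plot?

Root locus has n branches where n = number of poles = 47.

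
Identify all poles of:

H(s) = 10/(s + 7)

Pole is where denominator = 0: s + 7 = 0, so s = -7.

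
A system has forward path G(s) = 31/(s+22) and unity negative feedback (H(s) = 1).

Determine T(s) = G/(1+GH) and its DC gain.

T(s) = G/(1+GH) = [31/(s+22)] / [1 + 31/(s+22)] = 31/(s+22+31) = 31/(s+53). DC gain = 31/53 = 0.5849.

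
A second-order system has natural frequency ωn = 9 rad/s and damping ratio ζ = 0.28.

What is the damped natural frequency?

ωd = ωn√(1 - ζ²) = 9√(1 - 0.28²) = 8.64 rad/s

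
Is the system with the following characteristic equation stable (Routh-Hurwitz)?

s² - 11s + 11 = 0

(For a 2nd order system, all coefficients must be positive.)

Coefficients: 1, -11, 11. b=-11 not positive, so system is unstable.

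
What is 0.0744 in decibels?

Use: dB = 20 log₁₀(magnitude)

dB = 20 log₁₀(0.0744) = -22.6 dB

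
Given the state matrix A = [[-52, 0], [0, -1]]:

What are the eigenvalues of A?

For diagonal matrix, eigenvalues are diagonal entries: λ₁ = -52, λ₂ = -1.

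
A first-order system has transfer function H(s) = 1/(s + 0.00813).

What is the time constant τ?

For H(s) = 1/(s + 1/τ), the pole is at -1/τ = -0.00813, so τ = 1/0.00813 = 123 s.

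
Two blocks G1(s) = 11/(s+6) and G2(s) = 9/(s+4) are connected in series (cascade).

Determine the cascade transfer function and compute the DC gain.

Series: multiply transfer functions. G_eq = 11/(s+6) × 9/(s+4) = 99/((s+6)(s+4)). DC gain = 99/(6×4) = 4.125.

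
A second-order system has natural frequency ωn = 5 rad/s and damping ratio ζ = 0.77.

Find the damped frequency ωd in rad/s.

ωd = ωn√(1 - ζ²) = 5√(1 - 0.77²) = 3.19 rad/s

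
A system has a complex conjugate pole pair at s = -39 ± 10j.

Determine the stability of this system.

Real part of poles is -39 (< 0, left half-plane). Stable.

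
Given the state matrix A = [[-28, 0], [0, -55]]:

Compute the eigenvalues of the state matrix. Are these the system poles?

For diagonal matrix, eigenvalues are diagonal entries: λ₁ = -28, λ₂ = -55. Eigenvalues of A = system poles.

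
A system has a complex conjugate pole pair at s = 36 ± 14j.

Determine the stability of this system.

Real part of poles is 36 (> 0, right half-plane). Unstable.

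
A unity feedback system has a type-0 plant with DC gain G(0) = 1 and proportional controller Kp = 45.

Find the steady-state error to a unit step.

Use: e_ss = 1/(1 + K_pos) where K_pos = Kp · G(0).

K_pos = Kp · G(0) = 45 × 1 = 45. e_ss = 1/(1 + 45) = 0.0217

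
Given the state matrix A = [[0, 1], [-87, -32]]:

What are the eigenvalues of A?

det(A - λI) = λ² - (-32)λ + 87 = (λ - (-29))(λ - (-3)). Eigenvalues: -29, -3.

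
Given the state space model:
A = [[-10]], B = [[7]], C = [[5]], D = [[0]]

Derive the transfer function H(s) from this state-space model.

(sI - A)⁻¹ = 1/(s + 10). H(s) = 5 × 7/(s + 10) + 0 = 35/(s + 10).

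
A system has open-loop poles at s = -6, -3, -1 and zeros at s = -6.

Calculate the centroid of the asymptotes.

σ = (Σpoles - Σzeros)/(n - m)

σ = (Σpoles - Σzeros)/(n - m) = (-10 - (-6))/(3 - 1) = -4/2 = -2.0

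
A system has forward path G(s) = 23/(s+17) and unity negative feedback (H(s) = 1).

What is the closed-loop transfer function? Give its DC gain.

T(s) = G/(1+GH) = [23/(s+17)] / [1 + 23/(s+17)] = 23/(s+17+23) = 23/(s+40). DC gain = 23/40 = 0.575.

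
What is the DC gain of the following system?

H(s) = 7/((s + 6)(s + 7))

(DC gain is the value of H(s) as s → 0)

DC gain = H(0) = 7/(6 × 7) = 7/42 = 0.1667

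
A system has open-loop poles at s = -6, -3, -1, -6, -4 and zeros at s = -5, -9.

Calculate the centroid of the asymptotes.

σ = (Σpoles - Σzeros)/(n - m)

σ = (Σpoles - Σzeros)/(n - m) = (-20 - (-14))/(5 - 2) = -6/3 = -2.0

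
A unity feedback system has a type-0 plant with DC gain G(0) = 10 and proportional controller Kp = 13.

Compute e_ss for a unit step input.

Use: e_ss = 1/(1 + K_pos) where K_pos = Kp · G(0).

K_pos = Kp · G(0) = 13 × 10 = 130. e_ss = 1/(1 + 130) = 0.0076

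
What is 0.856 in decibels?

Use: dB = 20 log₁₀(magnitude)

dB = 20 log₁₀(0.856) = -1.4 dB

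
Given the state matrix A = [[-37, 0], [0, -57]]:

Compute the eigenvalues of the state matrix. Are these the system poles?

For diagonal matrix, eigenvalues are diagonal entries: λ₁ = -37, λ₂ = -57. Eigenvalues of A = system poles.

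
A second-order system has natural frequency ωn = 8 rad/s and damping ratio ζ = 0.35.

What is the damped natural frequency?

ωd = ωn√(1 - ζ²) = 8√(1 - 0.35²) = 7.49 rad/s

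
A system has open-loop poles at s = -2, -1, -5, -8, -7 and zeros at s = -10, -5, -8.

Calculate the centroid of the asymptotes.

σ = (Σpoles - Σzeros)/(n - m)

σ = (Σpoles - Σzeros)/(n - m) = (-23 - (-23))/(5 - 3) = 0/2 = 0.0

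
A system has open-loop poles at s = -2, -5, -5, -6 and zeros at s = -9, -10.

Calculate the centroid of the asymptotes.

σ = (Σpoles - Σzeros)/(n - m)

σ = (Σpoles - Σzeros)/(n - m) = (-18 - (-19))/(4 - 2) = 1/2 = 0.5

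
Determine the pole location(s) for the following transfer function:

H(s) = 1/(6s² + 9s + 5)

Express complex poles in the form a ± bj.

Discriminant = 9² - 4×6×5 = 81 - 120 = -39 < 0, so the poles are a complex conjugate pair s = (-9 ± j√39)/(2×6). Real part = -9/(2×6) = -9/12 = -0.75; imaginary part = ±√39/(2×6) ≈ 0.5204. Poles: s = -0.75 ± 0.5204j.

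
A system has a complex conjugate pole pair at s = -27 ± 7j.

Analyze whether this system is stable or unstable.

Real part of poles is -27 (< 0, left half-plane). Stable.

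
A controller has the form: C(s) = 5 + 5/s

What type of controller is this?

This is a Proportional-Integral (PI) controller.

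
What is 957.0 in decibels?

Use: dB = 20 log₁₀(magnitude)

dB = 20 log₁₀(957.0) = 59.6 dB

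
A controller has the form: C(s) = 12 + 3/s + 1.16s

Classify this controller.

This is a Proportional-Integral-Derivative (PID) controller.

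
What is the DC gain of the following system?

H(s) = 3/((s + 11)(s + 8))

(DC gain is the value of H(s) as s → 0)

DC gain = H(0) = 3/(11 × 8) = 3/88 = 0.0341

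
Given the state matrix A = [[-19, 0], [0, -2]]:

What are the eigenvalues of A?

For diagonal matrix, eigenvalues are diagonal entries: λ₁ = -19, λ₂ = -2.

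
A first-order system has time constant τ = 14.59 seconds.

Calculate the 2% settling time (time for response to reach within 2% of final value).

For first-order system, 2% settling time ≈ 4τ = 4 × 14.59 = 58.36 s.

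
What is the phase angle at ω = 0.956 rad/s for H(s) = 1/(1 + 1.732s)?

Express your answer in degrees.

Phase = -arctan(ωτ) = -arctan(0.956 × 1.732) = -58.9°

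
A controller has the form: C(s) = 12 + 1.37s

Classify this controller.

This is a Proportional-Derivative (PD) controller.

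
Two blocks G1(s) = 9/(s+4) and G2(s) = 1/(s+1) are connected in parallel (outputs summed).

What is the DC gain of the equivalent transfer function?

Parallel: G_eq = G1 + G2. DC gain = G1(0) + G2(0) = 9/4 + 1/1 = 2.25 + 1 = 3.25.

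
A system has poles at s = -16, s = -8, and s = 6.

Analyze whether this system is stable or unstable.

Pole(s) at s = 6 are not in the left half-plane. System is unstable.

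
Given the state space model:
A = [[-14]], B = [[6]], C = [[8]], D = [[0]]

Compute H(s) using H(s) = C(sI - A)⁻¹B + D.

(sI - A)⁻¹ = 1/(s + 14). H(s) = 8 × 6/(s + 14) + 0 = 48/(s + 14).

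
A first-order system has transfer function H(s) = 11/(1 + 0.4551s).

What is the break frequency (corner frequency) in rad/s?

Corner frequency = 1/τ = 1/0.4551 = 2.197 rad/s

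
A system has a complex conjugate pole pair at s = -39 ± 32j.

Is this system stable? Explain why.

Real part of poles is -39 (< 0, left half-plane). Stable.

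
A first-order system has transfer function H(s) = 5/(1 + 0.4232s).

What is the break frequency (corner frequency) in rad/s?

Corner frequency = 1/τ = 1/0.4232 = 2.363 rad/s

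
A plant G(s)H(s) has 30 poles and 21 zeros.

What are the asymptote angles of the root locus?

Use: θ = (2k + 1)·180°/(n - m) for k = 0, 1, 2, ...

n - m = 30 - 21 = 9. Angles: θk = (2k + 1)·180°/9 = 20°, 60°, 100°, 140°, 180°, 220°, 260°, 300°, 340°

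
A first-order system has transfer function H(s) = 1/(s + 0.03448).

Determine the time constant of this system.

For H(s) = 1/(s + 1/τ), the pole is at -1/τ = -0.03448, so τ = 1/0.03448 = 29 s.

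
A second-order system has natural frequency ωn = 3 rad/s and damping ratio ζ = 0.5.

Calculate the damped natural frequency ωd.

ωd = ωn√(1 - ζ²) = 3√(1 - 0.5²) = 2.6 rad/s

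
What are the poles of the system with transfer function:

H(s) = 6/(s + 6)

Pole is where denominator = 0: s + 6 = 0, so s = -6.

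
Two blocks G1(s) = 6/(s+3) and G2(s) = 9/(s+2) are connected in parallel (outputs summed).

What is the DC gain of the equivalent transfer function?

Parallel: G_eq = G1 + G2. DC gain = G1(0) + G2(0) = 6/3 + 9/2 = 2 + 4.5 = 6.5.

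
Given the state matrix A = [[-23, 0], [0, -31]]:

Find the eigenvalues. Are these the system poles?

For diagonal matrix, eigenvalues are diagonal entries: λ₁ = -23, λ₂ = -31. Eigenvalues of A = system poles.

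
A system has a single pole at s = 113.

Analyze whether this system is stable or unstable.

Pole at s = 113 is in the right half-plane. Unstable.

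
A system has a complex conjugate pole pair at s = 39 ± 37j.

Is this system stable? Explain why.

Real part of poles is 39 (> 0, right half-plane). Unstable.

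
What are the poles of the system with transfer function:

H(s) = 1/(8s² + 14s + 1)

Discriminant = 14² - 4×8×1 = 196 - 32 = 164 > 0, so two distinct real poles. Using quadratic formula: s = (-14 ± √164)/(2×8) = (-14 ± √164)/16, with √164 ≈ 12.8062. s₁ ≈ -0.0746, s₂ ≈ -1.6754. Poles: s₁ = -0.0746, s₂ = -1.6754.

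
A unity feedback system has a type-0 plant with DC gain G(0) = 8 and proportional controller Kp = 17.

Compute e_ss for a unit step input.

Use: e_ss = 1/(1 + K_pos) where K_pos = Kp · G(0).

K_pos = Kp · G(0) = 17 × 8 = 136. e_ss = 1/(1 + 136) = 0.0073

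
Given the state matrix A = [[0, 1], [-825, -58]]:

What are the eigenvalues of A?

det(A - λI) = λ² - (-58)λ + 825 = (λ - (-33))(λ - (-25)). Eigenvalues: -33, -25.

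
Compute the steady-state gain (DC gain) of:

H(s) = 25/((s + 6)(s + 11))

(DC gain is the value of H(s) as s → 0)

DC gain = H(0) = 25/(6 × 11) = 25/66 = 0.3788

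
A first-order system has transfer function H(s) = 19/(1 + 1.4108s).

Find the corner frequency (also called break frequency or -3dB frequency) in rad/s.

Corner frequency = 1/τ = 1/1.4108 = 0.709 rad/s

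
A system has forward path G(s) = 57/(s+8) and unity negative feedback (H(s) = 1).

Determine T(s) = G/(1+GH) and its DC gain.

T(s) = G/(1+GH) = [57/(s+8)] / [1 + 57/(s+8)] = 57/(s+8+57) = 57/(s+65). DC gain = 57/65 = 0.8769.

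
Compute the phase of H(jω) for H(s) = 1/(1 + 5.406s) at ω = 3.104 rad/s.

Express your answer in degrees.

Phase = -arctan(ωτ) = -arctan(3.104 × 5.406) = -86.6°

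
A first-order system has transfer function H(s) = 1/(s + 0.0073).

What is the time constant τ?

For H(s) = 1/(s + 1/τ), the pole is at -1/τ = -0.0073, so τ = 1/0.0073 = 137 s.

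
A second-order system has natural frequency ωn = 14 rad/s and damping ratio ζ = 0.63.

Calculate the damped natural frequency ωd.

ωd = ωn√(1 - ζ²) = 14√(1 - 0.63²) = 10.87 rad/s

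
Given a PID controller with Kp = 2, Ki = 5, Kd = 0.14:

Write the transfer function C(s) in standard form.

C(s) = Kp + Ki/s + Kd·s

Substituting values: C(s) = 2 + 5/s + 0.14s = (0.14s² + 2s + 5)/s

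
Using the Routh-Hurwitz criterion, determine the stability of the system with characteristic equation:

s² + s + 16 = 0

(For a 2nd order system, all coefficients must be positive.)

Coefficients: 1, 1, 16. All positive, so system is stable.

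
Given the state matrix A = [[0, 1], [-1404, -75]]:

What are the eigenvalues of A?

det(A - λI) = λ² - (-75)λ + 1404 = (λ - (-36))(λ - (-39)). Eigenvalues: -36, -39.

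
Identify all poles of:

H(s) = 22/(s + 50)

Pole is where denominator = 0: s + 50 = 0, so s = -50.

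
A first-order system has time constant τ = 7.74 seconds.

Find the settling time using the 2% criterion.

For first-order system, 2% settling time ≈ 4τ = 4 × 7.74 = 30.96 s.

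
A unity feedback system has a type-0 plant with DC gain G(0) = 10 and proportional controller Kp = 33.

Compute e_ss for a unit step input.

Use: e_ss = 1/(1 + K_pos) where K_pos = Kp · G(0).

K_pos = Kp · G(0) = 33 × 10 = 330. e_ss = 1/(1 + 330) = 0.0030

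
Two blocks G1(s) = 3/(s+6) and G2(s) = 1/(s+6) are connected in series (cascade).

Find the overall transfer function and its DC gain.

Series: multiply transfer functions. G_eq = 3/(s+6) × 1/(s+6) = 3/((s+6)(s+6)). DC gain = 3/(6×6) = 0.0833.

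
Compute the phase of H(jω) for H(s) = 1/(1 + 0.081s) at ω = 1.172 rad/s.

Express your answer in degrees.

Phase = -arctan(ωτ) = -arctan(1.172 × 0.081) = -5.4°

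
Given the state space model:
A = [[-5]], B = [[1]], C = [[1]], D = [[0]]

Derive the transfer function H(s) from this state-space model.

(sI - A)⁻¹ = 1/(s + 5). H(s) = 1 × 1/(s + 5) + 0 = 1/(s + 5).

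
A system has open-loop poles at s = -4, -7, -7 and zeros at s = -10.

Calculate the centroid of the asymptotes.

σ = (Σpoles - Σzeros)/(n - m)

σ = (Σpoles - Σzeros)/(n - m) = (-18 - (-10))/(3 - 1) = -8/2 = -4.0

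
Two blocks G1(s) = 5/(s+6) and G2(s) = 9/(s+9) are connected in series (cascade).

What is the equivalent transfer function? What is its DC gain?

Series: multiply transfer functions. G_eq = 5/(s+6) × 9/(s+9) = 45/((s+6)(s+9)). DC gain = 45/(6×9) = 0.8333.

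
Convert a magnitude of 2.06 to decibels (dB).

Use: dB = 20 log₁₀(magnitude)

dB = 20 log₁₀(2.06) = 6.3 dB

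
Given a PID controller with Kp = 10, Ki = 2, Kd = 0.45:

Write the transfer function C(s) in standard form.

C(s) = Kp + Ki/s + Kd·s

Substituting values: C(s) = 10 + 2/s + 0.45s = (0.45s² + 10s + 2)/s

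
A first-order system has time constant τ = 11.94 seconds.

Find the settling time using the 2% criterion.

For first-order system, 2% settling time ≈ 4τ = 4 × 11.94 = 47.76 s.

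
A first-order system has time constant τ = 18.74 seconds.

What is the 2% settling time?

For first-order system, 2% settling time ≈ 4τ = 4 × 18.74 = 74.96 s.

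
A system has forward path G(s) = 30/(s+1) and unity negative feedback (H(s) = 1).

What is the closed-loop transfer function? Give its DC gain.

T(s) = G/(1+GH) = [30/(s+1)] / [1 + 30/(s+1)] = 30/(s+1+30) = 30/(s+31). DC gain = 30/31 = 0.9677.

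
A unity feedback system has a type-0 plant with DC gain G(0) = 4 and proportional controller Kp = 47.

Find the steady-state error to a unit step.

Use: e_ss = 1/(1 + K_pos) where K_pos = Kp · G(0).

K_pos = Kp · G(0) = 47 × 4 = 188. e_ss = 1/(1 + 188) = 0.0053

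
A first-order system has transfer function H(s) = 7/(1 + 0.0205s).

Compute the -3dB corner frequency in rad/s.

Corner frequency = 1/τ = 1/0.0205 = 48.78 rad/s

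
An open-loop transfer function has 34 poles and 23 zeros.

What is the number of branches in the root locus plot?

Root locus has n branches where n = number of poles = 34.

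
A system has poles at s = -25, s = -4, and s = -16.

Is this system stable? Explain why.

All poles are in the left half-plane. System is stable.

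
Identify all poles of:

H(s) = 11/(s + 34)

Pole is where denominator = 0: s + 34 = 0, so s = -34.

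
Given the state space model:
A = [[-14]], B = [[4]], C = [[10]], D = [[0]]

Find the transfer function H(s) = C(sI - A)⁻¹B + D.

(sI - A)⁻¹ = 1/(s + 14). H(s) = 10 × 4/(s + 14) + 0 = 40/(s + 14).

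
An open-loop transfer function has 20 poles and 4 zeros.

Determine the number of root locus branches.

Root locus has n branches where n = number of poles = 20.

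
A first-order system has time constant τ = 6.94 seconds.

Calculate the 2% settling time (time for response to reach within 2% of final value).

For first-order system, 2% settling time ≈ 4τ = 4 × 6.94 = 27.76 s.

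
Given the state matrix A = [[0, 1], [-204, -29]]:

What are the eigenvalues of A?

det(A - λI) = λ² - (-29)λ + 204 = (λ - (-12))(λ - (-17)). Eigenvalues: -12, -17.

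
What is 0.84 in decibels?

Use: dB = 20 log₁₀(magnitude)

dB = 20 log₁₀(0.84) = -1.5 dB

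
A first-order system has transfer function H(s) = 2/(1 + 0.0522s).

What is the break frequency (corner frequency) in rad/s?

Corner frequency = 1/τ = 1/0.0522 = 19.157 rad/s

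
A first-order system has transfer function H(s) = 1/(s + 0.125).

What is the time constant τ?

For H(s) = 1/(s + 1/τ), the pole is at -1/τ = -0.125, so τ = 1/0.125 = 8 s.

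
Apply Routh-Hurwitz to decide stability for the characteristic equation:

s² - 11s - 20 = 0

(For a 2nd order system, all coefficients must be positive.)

Coefficients: 1, -11, -20. b=-11, c=-20 not positive, so system is unstable.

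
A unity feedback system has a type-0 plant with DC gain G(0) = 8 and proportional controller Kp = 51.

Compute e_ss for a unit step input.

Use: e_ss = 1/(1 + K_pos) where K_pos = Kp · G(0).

K_pos = Kp · G(0) = 51 × 8 = 408. e_ss = 1/(1 + 408) = 0.0024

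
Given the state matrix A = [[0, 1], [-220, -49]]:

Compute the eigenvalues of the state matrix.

det(A - λI) = λ² - (-49)λ + 220 = (λ - (-5))(λ - (-44)). Eigenvalues: -5, -44.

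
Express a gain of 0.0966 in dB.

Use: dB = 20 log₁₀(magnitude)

dB = 20 log₁₀(0.0966) = -20.3 dB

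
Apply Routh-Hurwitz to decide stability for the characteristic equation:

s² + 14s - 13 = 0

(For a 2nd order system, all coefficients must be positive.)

Coefficients: 1, 14, -13. c=-13 not positive, so system is unstable.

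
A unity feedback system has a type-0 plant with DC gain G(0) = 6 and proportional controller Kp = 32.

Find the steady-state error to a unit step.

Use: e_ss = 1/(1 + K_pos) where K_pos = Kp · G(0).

K_pos = Kp · G(0) = 32 × 6 = 192. e_ss = 1/(1 + 192) = 0.0052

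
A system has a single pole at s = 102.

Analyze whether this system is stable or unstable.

Pole at s = 102 is in the right half-plane. Unstable.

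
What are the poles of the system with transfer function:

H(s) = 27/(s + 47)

Pole is where denominator = 0: s + 47 = 0, so s = -47.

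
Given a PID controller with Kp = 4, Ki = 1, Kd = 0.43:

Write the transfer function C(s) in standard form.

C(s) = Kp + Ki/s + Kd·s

Substituting values: C(s) = 4 + 1/s + 0.43s = (0.43s² + 4s + 1)/s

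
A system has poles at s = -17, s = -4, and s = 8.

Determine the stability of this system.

Pole(s) at s = 8 are not in the left half-plane. System is unstable.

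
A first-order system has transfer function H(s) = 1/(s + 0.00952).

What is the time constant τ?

For H(s) = 1/(s + 1/τ), the pole is at -1/τ = -0.00952, so τ = 1/0.00952 = 105 s.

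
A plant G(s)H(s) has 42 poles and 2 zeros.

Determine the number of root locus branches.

Root locus has n branches where n = number of poles = 42.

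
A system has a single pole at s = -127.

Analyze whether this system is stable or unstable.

Pole at s = -127 is in the left half-plane. Stable.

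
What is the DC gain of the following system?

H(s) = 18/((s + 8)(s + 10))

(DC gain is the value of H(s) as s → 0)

DC gain = H(0) = 18/(8 × 10) = 18/80 = 0.225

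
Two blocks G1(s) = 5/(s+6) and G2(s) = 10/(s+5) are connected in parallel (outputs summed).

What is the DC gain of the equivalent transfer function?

Parallel: G_eq = G1 + G2. DC gain = G1(0) + G2(0) = 5/6 + 10/5 = 0.8333 + 2 = 2.8333.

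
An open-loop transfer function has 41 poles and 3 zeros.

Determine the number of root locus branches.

Root locus has n branches where n = number of poles = 41.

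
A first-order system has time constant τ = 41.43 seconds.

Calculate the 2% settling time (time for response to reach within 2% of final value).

For first-order system, 2% settling time ≈ 4τ = 4 × 41.43 = 165.72 s.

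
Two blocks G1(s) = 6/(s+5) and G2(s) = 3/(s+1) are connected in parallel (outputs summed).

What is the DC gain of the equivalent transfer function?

Parallel: G_eq = G1 + G2. DC gain = G1(0) + G2(0) = 6/5 + 3/1 = 1.2 + 3 = 4.2.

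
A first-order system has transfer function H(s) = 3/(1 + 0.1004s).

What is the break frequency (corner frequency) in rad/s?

Corner frequency = 1/τ = 1/0.1004 = 9.96 rad/s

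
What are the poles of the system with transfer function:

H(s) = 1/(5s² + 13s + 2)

Discriminant = 13² - 4×5×2 = 169 - 40 = 129 > 0, so two distinct real poles. Using quadratic formula: s = (-13 ± √129)/(2×5) = (-13 ± √129)/10, with √129 ≈ 11.3578. s₁ ≈ -0.1642, s₂ ≈ -2.4358. Poles: s₁ = -0.1642, s₂ = -2.4358.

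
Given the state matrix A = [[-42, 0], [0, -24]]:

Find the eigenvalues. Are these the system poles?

For diagonal matrix, eigenvalues are diagonal entries: λ₁ = -42, λ₂ = -24. Eigenvalues of A = system poles.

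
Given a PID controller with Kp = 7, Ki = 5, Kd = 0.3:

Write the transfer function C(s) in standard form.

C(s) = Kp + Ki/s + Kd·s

Substituting values: C(s) = 7 + 5/s + 0.3s = (0.3s² + 7s + 5)/s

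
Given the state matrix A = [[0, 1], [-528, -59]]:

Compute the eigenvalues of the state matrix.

det(A - λI) = λ² - (-59)λ + 528 = (λ - (-48))(λ - (-11)). Eigenvalues: -48, -11.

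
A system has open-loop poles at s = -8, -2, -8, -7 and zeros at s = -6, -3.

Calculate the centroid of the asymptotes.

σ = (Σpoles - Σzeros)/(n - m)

σ = (Σpoles - Σzeros)/(n - m) = (-25 - (-9))/(4 - 2) = -16/2 = -8.0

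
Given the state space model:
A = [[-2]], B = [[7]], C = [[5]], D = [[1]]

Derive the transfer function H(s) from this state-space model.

(sI - A)⁻¹ = 1/(s + 2). H(s) = 5×7/(s + 2) + 1 = (s + 37)/(s + 2).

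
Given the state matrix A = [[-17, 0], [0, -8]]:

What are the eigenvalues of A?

For diagonal matrix, eigenvalues are diagonal entries: λ₁ = -17, λ₂ = -8.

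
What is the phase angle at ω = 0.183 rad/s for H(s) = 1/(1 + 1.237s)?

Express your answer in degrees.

Phase = -arctan(ωτ) = -arctan(0.183 × 1.237) = -12.8°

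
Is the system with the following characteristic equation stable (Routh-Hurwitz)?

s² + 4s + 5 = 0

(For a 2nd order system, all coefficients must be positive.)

Coefficients: 1, 4, 5. All positive, so system is stable.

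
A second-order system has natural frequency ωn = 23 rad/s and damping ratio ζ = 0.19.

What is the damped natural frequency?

ωd = ωn√(1 - ζ²) = 23√(1 - 0.19²) = 22.58 rad/s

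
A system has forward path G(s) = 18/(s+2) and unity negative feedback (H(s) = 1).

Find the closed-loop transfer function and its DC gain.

T(s) = G/(1+GH) = [18/(s+2)] / [1 + 18/(s+2)] = 18/(s+2+18) = 18/(s+20). DC gain = 18/20 = 0.9.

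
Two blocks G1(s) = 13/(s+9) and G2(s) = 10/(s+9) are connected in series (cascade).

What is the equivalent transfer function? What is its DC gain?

Series: multiply transfer functions. G_eq = 13/(s+9) × 10/(s+9) = 130/((s+9)(s+9)). DC gain = 130/(9×9) = 1.6049.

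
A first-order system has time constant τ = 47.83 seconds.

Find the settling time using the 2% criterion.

For first-order system, 2% settling time ≈ 4τ = 4 × 47.83 = 191.32 s.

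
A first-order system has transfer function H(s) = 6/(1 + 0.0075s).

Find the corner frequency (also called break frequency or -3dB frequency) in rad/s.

Corner frequency = 1/τ = 1/0.0075 = 133.333 rad/s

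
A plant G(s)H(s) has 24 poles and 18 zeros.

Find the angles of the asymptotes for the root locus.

n - m = 24 - 18 = 6. Angles: θk = (2k + 1)·180°/6 = 30°, 90°, 150°, 210°, 270°, 330°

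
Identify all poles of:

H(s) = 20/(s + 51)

Pole is where denominator = 0: s + 51 = 0, so s = -51.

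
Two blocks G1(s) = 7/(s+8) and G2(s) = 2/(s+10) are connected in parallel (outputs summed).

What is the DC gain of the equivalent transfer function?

Parallel: G_eq = G1 + G2. DC gain = G1(0) + G2(0) = 7/8 + 2/10 = 0.875 + 0.2 = 1.075.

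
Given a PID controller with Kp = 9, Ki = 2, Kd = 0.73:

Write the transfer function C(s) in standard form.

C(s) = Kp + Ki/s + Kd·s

Substituting values: C(s) = 9 + 2/s + 0.73s = (0.73s² + 9s + 2)/s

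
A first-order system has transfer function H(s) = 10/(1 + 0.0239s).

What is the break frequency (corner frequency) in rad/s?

Corner frequency = 1/τ = 1/0.0239 = 41.841 rad/s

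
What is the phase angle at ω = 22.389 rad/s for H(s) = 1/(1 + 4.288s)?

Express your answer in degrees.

Phase = -arctan(ωτ) = -arctan(22.389 × 4.288) = -89.4°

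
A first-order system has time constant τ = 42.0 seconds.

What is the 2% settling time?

For first-order system, 2% settling time ≈ 4τ = 4 × 42.0 = 168.0 s.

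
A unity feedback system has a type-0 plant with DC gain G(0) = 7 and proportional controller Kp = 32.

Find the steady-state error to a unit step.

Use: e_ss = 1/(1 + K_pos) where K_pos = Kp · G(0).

K_pos = Kp · G(0) = 32 × 7 = 224. e_ss = 1/(1 + 224) = 0.0044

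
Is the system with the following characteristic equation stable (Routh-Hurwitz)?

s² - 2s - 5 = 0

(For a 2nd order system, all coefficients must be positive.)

Coefficients: 1, -2, -5. b=-2, c=-5 not positive, so system is unstable.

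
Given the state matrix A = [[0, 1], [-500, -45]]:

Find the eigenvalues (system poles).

det(A - λI) = λ² - (-45)λ + 500 = (λ - (-25))(λ - (-20)). Eigenvalues: -25, -20.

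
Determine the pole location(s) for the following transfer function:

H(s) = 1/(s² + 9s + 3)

Discriminant = 9² - 4×1×3 = 81 - 12 = 69 > 0, so two distinct real poles. Using quadratic formula: s = (-9 ± √69)/(2×1) = (-9 ± √69)/2, with √69 ≈ 8.3066. s₁ ≈ -0.3467, s₂ ≈ -8.6533. Poles: s₁ = -0.3467, s₂ = -8.6533.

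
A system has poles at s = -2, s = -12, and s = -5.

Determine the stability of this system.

All poles are in the left half-plane. System is stable.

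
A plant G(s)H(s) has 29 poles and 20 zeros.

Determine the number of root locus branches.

Root locus has n branches where n = number of poles = 29.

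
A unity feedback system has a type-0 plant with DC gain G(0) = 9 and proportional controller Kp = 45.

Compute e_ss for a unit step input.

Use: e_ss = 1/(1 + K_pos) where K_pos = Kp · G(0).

K_pos = Kp · G(0) = 45 × 9 = 405. e_ss = 1/(1 + 405) = 0.0025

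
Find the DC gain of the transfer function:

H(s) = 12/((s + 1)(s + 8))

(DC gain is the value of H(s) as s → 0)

DC gain = H(0) = 12/(1 × 8) = 12/8 = 1.5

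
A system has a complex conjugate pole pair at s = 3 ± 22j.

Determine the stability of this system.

Real part of poles is 3 (> 0, right half-plane). Unstable.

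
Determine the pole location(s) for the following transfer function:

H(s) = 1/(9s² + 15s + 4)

Discriminant = 15² - 4×9×4 = 225 - 144 = 81 > 0, so two distinct real poles. Using quadratic formula: s = (-15 ± √81)/(2×9) = (-15 ± √81)/18, with √81 = 9. s₁ = -6/18 ≈ -0.3333, s₂ = -24/18 ≈ -1.3333. Poles: s₁ = -0.3333, s₂ = -1.3333.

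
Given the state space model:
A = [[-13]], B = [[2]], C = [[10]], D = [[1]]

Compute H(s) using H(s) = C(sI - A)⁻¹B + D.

(sI - A)⁻¹ = 1/(s + 13). H(s) = 10×2/(s + 13) + 1 = (s + 33)/(s + 13).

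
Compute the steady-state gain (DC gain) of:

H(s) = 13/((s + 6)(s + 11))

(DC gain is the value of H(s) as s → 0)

DC gain = H(0) = 13/(6 × 11) = 13/66 = 0.1970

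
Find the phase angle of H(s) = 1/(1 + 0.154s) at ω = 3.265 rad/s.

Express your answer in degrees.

Phase = -arctan(ωτ) = -arctan(3.265 × 0.154) = -26.7°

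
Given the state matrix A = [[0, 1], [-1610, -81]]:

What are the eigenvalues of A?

det(A - λI) = λ² - (-81)λ + 1610 = (λ - (-35))(λ - (-46)). Eigenvalues: -35, -46.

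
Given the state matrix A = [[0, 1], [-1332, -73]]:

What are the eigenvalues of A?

det(A - λI) = λ² - (-73)λ + 1332 = (λ - (-37))(λ - (-36)). Eigenvalues: -37, -36.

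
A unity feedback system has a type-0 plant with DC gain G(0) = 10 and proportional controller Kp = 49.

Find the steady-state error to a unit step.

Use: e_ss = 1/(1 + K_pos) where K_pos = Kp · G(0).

K_pos = Kp · G(0) = 49 × 10 = 490. e_ss = 1/(1 + 490) = 0.0020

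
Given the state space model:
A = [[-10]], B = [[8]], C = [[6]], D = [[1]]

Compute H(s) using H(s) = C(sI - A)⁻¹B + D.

(sI - A)⁻¹ = 1/(s + 10). H(s) = 6×8/(s + 10) + 1 = (s + 58)/(s + 10).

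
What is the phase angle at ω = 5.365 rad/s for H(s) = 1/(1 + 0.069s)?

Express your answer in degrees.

Phase = -arctan(ωτ) = -arctan(5.365 × 0.069) = -20.3°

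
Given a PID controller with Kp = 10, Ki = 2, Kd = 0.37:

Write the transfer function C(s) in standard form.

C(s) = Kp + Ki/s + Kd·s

Substituting values: C(s) = 10 + 2/s + 0.37s = (0.37s² + 10s + 2)/s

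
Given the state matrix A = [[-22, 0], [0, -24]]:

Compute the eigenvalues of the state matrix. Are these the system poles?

For diagonal matrix, eigenvalues are diagonal entries: λ₁ = -22, λ₂ = -24. Eigenvalues of A = system poles.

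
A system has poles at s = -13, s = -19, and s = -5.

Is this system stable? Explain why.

All poles are in the left half-plane. System is stable.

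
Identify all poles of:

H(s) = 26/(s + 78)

Pole is where denominator = 0: s + 78 = 0, so s = -78.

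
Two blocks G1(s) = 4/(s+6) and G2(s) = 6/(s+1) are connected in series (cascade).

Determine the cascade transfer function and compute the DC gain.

Series: multiply transfer functions. G_eq = 4/(s+6) × 6/(s+1) = 24/((s+6)(s+1)). DC gain = 24/(6×1) = 4.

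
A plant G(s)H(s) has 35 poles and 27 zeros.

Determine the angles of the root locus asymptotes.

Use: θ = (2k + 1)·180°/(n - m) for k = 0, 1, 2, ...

n - m = 35 - 27 = 8. Angles: θk = (2k + 1)·180°/8 = 22.5°, 67.5°, 112.5°, 157.5°, 202.5°, 247.5°, 292.5°, 337.5°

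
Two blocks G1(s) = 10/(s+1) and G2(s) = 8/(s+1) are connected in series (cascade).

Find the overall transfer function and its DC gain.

Series: multiply transfer functions. G_eq = 10/(s+1) × 8/(s+1) = 80/((s+1)(s+1)). DC gain = 80/(1×1) = 80.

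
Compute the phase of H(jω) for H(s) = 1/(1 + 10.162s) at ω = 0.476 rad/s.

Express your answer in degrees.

Phase = -arctan(ωτ) = -arctan(0.476 × 10.162) = -78.3°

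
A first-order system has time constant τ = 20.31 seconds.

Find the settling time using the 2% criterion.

For first-order system, 2% settling time ≈ 4τ = 4 × 20.31 = 81.24 s.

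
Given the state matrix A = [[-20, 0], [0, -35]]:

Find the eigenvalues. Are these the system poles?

For diagonal matrix, eigenvalues are diagonal entries: λ₁ = -20, λ₂ = -35. Eigenvalues of A = system poles.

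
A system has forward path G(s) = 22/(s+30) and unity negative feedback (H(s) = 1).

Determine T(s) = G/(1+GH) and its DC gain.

T(s) = G/(1+GH) = [22/(s+30)] / [1 + 22/(s+30)] = 22/(s+30+22) = 22/(s+52). DC gain = 22/52 = 0.4231.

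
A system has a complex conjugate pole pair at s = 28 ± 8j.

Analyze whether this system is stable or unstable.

Real part of poles is 28 (> 0, right half-plane). Unstable.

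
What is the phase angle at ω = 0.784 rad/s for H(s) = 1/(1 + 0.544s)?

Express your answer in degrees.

Phase = -arctan(ωτ) = -arctan(0.784 × 0.544) = -23.1°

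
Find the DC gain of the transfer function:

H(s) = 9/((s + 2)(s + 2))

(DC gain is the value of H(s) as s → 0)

DC gain = H(0) = 9/(2 × 2) = 9/4 = 2.25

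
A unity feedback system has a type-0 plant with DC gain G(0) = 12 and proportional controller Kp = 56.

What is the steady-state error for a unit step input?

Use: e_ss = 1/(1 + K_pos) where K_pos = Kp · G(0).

K_pos = Kp · G(0) = 56 × 12 = 672. e_ss = 1/(1 + 672) = 0.0015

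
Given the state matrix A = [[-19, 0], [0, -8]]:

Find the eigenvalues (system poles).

For diagonal matrix, eigenvalues are diagonal entries: λ₁ = -19, λ₂ = -8.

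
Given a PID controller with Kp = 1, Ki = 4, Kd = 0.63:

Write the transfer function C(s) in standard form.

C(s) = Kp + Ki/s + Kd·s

Substituting values: C(s) = 1 + 4/s + 0.63s = (0.63s² + s + 4)/s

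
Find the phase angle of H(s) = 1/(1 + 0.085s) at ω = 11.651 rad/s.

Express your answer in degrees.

Phase = -arctan(ωτ) = -arctan(11.651 × 0.085) = -44.7°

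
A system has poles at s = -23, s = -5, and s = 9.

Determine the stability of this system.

Pole(s) at s = 9 are not in the left half-plane. System is unstable.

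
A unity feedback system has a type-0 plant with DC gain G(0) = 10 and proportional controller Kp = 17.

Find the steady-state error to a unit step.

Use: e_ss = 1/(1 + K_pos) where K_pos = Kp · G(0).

K_pos = Kp · G(0) = 17 × 10 = 170. e_ss = 1/(1 + 170) = 0.0058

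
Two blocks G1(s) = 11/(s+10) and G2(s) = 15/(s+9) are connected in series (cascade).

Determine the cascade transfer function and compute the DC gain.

Series: multiply transfer functions. G_eq = 11/(s+10) × 15/(s+9) = 165/((s+10)(s+9)). DC gain = 165/(10×9) = 1.8333.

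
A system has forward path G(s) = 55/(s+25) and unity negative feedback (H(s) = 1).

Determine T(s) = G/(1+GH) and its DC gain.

T(s) = G/(1+GH) = [55/(s+25)] / [1 + 55/(s+25)] = 55/(s+25+55) = 55/(s+80). DC gain = 55/80 = 0.6875.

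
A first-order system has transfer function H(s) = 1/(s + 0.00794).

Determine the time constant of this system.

For H(s) = 1/(s + 1/τ), the pole is at -1/τ = -0.00794, so τ = 1/0.00794 = 125.9 s.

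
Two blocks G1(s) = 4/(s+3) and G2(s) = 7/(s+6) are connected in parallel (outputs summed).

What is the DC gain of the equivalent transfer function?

Parallel: G_eq = G1 + G2. DC gain = G1(0) + G2(0) = 4/3 + 7/6 = 1.3333 + 1.1667 = 2.5.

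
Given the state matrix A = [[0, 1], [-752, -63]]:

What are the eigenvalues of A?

det(A - λI) = λ² - (-63)λ + 752 = (λ - (-16))(λ - (-47)). Eigenvalues: -16, -47.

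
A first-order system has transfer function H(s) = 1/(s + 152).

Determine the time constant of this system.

For H(s) = 1/(s + 1/τ), the pole is at -1/τ = -152, so τ = 1/152 = 0.0066 s.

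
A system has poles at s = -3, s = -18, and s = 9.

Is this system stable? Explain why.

Pole(s) at s = 9 are not in the left half-plane. System is unstable.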